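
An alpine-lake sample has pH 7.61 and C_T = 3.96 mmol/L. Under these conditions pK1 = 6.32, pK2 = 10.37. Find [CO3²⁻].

α₂ = 1 / (1 + [H⁺]/K2 + [H⁺]²/(K1K2)) = 1 / (1 + 10^+2.76 + 10^+1.47)
   = 1 / (1 + 575.44 + 29.512) = 1/605.95 = 0.001650
[CO3²⁻] = α₂ × DIC = 0.001650 × 3.96 = 0.00654 mmol/L = 6.54 μmol/L

[CO3²⁻] = 6.54 μmol/L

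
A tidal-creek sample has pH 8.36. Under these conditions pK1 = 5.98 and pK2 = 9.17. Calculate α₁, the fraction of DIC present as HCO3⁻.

α₁ = 0.863

α₁ = 1 / (1 + [H⁺]/K1 + K2/[H⁺]) = 1 / (1 + 10^-2.38 + 10^-0.81)
   = 1 / (1 + 0.0041687 + 0.15488) = 1/1.1591 = 0.8628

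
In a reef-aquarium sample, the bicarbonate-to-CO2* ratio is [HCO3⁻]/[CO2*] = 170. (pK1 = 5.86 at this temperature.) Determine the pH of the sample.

pH = 8.09

From K1 = [H⁺][HCO3⁻]/[CO2*]:  pH = pK1 + log₁₀([HCO3⁻]/[CO2*])
log₁₀(170) = +2.230
pH = 5.86 + (+2.230) = 8.09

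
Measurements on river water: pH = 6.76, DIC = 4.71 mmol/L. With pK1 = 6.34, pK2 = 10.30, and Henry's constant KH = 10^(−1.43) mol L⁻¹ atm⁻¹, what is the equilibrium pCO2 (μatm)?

pCO2 = 3.49×10^4 μatm

α₀ = 1 / (1 + K1/[H⁺] + K1K2/[H⁺]²) = 1 / (1 + 10^+0.42 + 10^-3.12)
   = 1 / (1 + 2.6303 + 0.00075858) = 1/3.6310 = 0.2754
[CO2*] = α₀ × DIC = 0.2754 × 4.71 = 1.297 mmol/L
pCO2 = [CO2*]/KH = 1.297×10^-3 / 3.715×10^-2 = 3.49×10^4 μatm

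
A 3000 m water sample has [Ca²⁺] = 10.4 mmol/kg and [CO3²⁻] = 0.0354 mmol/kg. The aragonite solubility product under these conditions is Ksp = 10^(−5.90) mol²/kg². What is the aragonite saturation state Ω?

Ω = 0.292

Ksp = 10^(−5.90) = 1.259×10^-6
Ω = [Ca²⁺][CO3²⁻]/Ksp = (10.4×10^-3)(0.0354×10^-3) / 1.259×10^-6 = 0.292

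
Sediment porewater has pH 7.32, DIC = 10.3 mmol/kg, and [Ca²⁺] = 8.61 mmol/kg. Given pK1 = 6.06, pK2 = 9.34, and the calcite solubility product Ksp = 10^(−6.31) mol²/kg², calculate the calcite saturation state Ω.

α₂ = 1 / (1 + [H⁺]/K2 + [H⁺]²/(K1K2)) = 1 / (1 + 10^+2.02 + 10^+0.76)
   = 1 / (1 + 104.71 + 5.7544) = 1/111.47 = 0.008971
[CO3²⁻] = α₂ × DIC = 0.008971 × 10.3 = 0.09240 mmol/kg
Ksp = 10^(−6.31) = 4.898×10^-7
Ω = [Ca²⁺][CO3²⁻]/Ksp = (8.61×10^-3)(9.240×10^-5) / 4.898×10^-7 = 1.62

Ω = 1.62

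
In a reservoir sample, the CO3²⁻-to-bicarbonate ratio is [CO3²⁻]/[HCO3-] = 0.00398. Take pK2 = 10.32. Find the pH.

pH = 7.92

From K2 = [H⁺][CO3²⁻]/[HCO3-]:  pH = pK2 + log₁₀([CO3²⁻]/[HCO3-])
log₁₀(0.00398) = -2.400
pH = 10.32 + (-2.400) = 7.92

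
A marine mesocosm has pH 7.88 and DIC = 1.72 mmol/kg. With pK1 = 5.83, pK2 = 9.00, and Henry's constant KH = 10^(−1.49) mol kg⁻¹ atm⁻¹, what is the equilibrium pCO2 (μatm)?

pCO2 = 437 μatm

α₀ = 1 / (1 + K1/[H⁺] + K1K2/[H⁺]²) = 1 / (1 + 10^+2.05 + 10^+0.93)
   = 1 / (1 + 112.20 + 8.5114) = 1/121.71 = 0.008216
[CO2*] = α₀ × DIC = 0.008216 × 1.72 = 0.01413 mmol/kg = 14.13 μmol/kg
pCO2 = [CO2*]/KH = 1.413×10^-5 / 3.236×10^-2 = 437 μatm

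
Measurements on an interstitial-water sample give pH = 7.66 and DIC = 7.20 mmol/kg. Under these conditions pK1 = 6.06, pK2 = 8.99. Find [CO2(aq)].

[CO2*] = 0.169 mmol/kg

α₀ = 1 / (1 + K1/[H⁺] + K1K2/[H⁺]²) = 1 / (1 + 10^+1.60 + 10^+0.27)
   = 1 / (1 + 39.811 + 1.8621) = 1/42.673 = 0.02343
[CO2*] = α₀ × DIC = 0.02343 × 7.20 = 0.169 mmol/kg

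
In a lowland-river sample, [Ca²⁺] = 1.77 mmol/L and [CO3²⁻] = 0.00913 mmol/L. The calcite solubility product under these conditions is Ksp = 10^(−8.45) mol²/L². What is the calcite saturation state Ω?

Ksp = 10^(−8.45) = 3.548×10^-9
Ω = [Ca²⁺][CO3²⁻]/Ksp = (1.77×10^-3)(0.00913×10^-3) / 3.548×10^-9 = 4.55

Ω = 4.55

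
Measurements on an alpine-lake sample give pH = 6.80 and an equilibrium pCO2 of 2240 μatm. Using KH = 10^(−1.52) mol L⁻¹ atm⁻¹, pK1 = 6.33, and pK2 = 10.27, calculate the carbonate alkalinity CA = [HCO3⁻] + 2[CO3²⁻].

[CO2*] = KH · pCO2 = 10^(−1.52) × 2240×10^-6 = 6.765×10^-5 mol/L
α₀ = 1/(1 + K1/[H⁺] + K1K2/[H⁺]²) = 1/(1 + 10^+0.47 + 10^-3.00) = 0.2530
DIC = [CO2*]/α₀ = 6.765×10^-5 / 0.2530 = 0.2674 mmol/L
CA = (α₁ + 2α₂)·DIC = (0.7467 + 2×0.0002530) × 0.2674 = 0.200 mmol/L

CA = 0.200 mmol/L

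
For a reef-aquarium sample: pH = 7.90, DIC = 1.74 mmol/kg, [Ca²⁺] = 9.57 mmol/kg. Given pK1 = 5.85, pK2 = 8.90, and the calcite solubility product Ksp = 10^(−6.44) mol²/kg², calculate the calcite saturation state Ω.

α₂ = 1 / (1 + [H⁺]/K2 + [H⁺]²/(K1K2)) = 1 / (1 + 10^+1.00 + 10^-1.05)
   = 1 / (1 + 10.000 + 0.089125) = 1/11.089 = 0.09018
[CO3²⁻] = α₂ × DIC = 0.09018 × 1.74 = 0.1569 mmol/kg
Ksp = 10^(−6.44) = 3.631×10^-7
Ω = [Ca²⁺][CO3²⁻]/Ksp = (9.57×10^-3)(1.569×10^-4) / 3.631×10^-7 = 4.14

Ω = 4.14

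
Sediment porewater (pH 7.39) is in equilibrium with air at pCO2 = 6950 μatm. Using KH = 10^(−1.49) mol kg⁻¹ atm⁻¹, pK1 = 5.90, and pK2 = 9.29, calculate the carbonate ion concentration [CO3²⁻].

[CO3²⁻] = 0.0875 mmol/kg

[CO2*] = KH · pCO2 = 10^(−1.49) × 6950×10^-6 = 2.249×10^-4 mol/kg
α₀ = 1/(1 + K1/[H⁺] + K1K2/[H⁺]²) = 1/(1 + 10^+1.49 + 10^-0.41) = 0.03097
DIC = [CO2*]/α₀ = 2.249×10^-4 / 0.03097 = 7.262 mmol/kg
[CO3²⁻] = α₂·DIC; α₂ = 0.01205, so [CO3²⁻] = 0.01205 × 7.262 = 0.0875 mmol/kg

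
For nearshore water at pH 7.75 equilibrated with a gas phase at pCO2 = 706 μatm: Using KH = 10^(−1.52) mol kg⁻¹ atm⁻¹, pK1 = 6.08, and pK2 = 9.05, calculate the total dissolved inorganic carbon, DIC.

DIC = 1.07 mmol/kg

[CO2*] = KH · pCO2 = 10^(−1.52) × 706×10^-6 = 2.132×10^-5 mol/kg
α₀ = 1/(1 + K1/[H⁺] + K1K2/[H⁺]²) = 1/(1 + 10^+1.67 + 10^+0.37) = 0.01995
DIC = [CO2*]/α₀ = 2.132×10^-5 / 0.01995 = 1.07 mmol/kg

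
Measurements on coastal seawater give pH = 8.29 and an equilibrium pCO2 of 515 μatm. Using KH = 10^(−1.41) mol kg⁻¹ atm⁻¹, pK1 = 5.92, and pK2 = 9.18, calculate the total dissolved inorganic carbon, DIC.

DIC = 5.32 mmol/kg

[CO2*] = KH · pCO2 = 10^(−1.41) × 515×10^-6 = 2.004×10^-5 mol/kg
α₀ = 1/(1 + K1/[H⁺] + K1K2/[H⁺]²) = 1/(1 + 10^+2.37 + 10^+1.48) = 0.003765
DIC = [CO2*]/α₀ = 2.004×10^-5 / 0.003765 = 5.32 mmol/kg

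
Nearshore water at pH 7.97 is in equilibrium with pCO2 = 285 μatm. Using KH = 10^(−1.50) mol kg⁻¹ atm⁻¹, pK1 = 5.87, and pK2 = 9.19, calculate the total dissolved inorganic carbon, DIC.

[CO2*] = KH · pCO2 = 10^(−1.50) × 285×10^-6 = 9.012×10^-6 mol/kg
α₀ = 1/(1 + K1/[H⁺] + K1K2/[H⁺]²) = 1/(1 + 10^+2.10 + 10^+0.88) = 0.007436
DIC = [CO2*]/α₀ = 9.012×10^-6 / 0.007436 = 1.21 mmol/kg

DIC = 1.21 mmol/kg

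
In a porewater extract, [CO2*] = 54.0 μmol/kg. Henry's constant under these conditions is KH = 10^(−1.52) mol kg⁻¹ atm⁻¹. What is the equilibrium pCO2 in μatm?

pCO2 = 1790 μatm

KH = 10^(−1.52) = 3.020×10^-2 mol kg⁻¹ atm⁻¹
pCO2 = [CO2*]/KH = 54.0×10^-6 / 3.020×10^-2 = 1.79×10^-3 atm = 1790 μatm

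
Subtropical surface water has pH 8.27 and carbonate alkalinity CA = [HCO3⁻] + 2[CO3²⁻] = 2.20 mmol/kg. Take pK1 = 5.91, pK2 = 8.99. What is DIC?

CA = [HCO3⁻] + 2[CO3²⁻] = (α₁ + 2α₂)·DIC
At pH 8.27: [H⁺]/K1 = 10^-2.36 = 0.0043652, K2/[H⁺] = 10^-0.72 = 0.19055
α₁ = 1/(1 + 0.0043652 + 0.19055) = 1/1.1949 = 0.8369; α₂ = α₁·K2/[H⁺] = 0.1595
α₁ + 2α₂ = 1.1558
DIC = CA / (α₁ + 2α₂) = 2.20 / 1.1558 = 1.90 mmol/kg

DIC = 1.90 mmol/kg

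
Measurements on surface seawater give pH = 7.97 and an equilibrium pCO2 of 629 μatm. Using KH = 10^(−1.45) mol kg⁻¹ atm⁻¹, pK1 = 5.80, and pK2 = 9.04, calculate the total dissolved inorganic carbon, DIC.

DIC = 3.60 mmol/kg

[CO2*] = KH · pCO2 = 10^(−1.45) × 629×10^-6 = 2.232×10^-5 mol/kg
α₀ = 1/(1 + K1/[H⁺] + K1K2/[H⁺]²) = 1/(1 + 10^+2.17 + 10^+1.10) = 0.006192
DIC = [CO2*]/α₀ = 2.232×10^-5 / 0.006192 = 3.60 mmol/kg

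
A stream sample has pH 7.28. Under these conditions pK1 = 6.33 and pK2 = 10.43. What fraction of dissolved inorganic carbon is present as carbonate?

α₂ = 0.000636

α₂ = 1 / (1 + [H⁺]/K2 + [H⁺]²/(K1K2)) = 1 / (1 + 10^+3.15 + 10^+2.20)
   = 1 / (1 + 1412.5 + 158.49) = 1/1572.0 = 0.0006361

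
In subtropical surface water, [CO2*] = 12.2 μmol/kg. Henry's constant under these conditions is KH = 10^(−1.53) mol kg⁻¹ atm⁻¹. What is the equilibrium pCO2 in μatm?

KH = 10^(−1.53) = 2.951×10^-2 mol kg⁻¹ atm⁻¹
pCO2 = [CO2*]/KH = 12.2×10^-6 / 2.951×10^-2 = 4.13×10^-4 atm = 413 μatm

pCO2 = 413 μatm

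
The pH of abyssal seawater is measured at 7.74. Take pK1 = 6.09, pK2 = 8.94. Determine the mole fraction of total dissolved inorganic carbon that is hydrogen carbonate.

α₁ = 1 / (1 + [H⁺]/K1 + K2/[H⁺]) = 1 / (1 + 10^-1.65 + 10^-1.20)
   = 1 / (1 + 0.022387 + 0.063096) = 1/1.0855 = 0.9212

α₁ = 0.921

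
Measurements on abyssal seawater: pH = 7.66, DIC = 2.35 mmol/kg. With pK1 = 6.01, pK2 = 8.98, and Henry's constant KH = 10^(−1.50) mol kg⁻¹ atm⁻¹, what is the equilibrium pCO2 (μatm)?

pCO2 = 1550 μatm

α₀ = 1 / (1 + K1/[H⁺] + K1K2/[H⁺]²) = 1 / (1 + 10^+1.65 + 10^+0.33)
   = 1 / (1 + 44.668 + 2.1380) = 1/47.806 = 0.02092
[CO2*] = α₀ × DIC = 0.02092 × 2.35 = 0.04916 mmol/kg
pCO2 = [CO2*]/KH = 4.916×10^-5 / 3.162×10^-2 = 1550 μatm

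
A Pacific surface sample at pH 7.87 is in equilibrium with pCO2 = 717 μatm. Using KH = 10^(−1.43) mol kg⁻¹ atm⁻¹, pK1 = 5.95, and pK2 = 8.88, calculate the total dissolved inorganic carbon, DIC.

[CO2*] = KH · pCO2 = 10^(−1.43) × 717×10^-6 = 2.664×10^-5 mol/kg
α₀ = 1/(1 + K1/[H⁺] + K1K2/[H⁺]²) = 1/(1 + 10^+1.92 + 10^+0.91) = 0.01083
DIC = [CO2*]/α₀ = 2.664×10^-5 / 0.01083 = 2.46 mmol/kg

DIC = 2.46 mmol/kg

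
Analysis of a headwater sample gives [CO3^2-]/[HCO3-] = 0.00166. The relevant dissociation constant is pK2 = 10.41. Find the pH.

pH = 7.63

From K2 = [H⁺][CO3^2-]/[HCO3-]:  pH = pK2 + log₁₀([CO3^2-]/[HCO3-])
log₁₀(0.00166) = -2.780
pH = 10.41 + (-2.780) = 7.63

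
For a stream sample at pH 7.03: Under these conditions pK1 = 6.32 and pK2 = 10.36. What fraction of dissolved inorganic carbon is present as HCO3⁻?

α₁ = 1 / (1 + [H⁺]/K1 + K2/[H⁺]) = 1 / (1 + 10^-0.71 + 10^-3.33)
   = 1 / (1 + 0.19498 + 0.00046774) = 1/1.1955 = 0.8365

α₁ = 0.837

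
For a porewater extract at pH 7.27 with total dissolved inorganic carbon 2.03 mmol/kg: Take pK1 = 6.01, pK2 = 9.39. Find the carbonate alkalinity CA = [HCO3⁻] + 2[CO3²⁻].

CA = 1.94 mmol/kg

CA = [HCO3⁻] + 2[CO3²⁻] = (α₁ + 2α₂)·DIC
At pH 7.27: [H⁺]/K1 = 10^-1.26 = 0.054954, K2/[H⁺] = 10^-2.12 = 0.0075858
α₁ = 1/(1 + 0.054954 + 0.0075858) = 1/1.0625 = 0.9411; α₂ = α₁·K2/[H⁺] = 0.007139
α₁ + 2α₂ = 0.9554
CA = 0.9554 × 2.03 = 1.94 mmol/kg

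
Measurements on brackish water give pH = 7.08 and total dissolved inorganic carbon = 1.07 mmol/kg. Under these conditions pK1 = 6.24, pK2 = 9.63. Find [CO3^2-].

α₂ = 1 / (1 + [H⁺]/K2 + [H⁺]²/(K1K2)) = 1 / (1 + 10^+2.55 + 10^+1.71)
   = 1 / (1 + 354.81 + 51.286) = 1/407.10 = 0.002456
[CO3²⁻] = α₂ × DIC = 0.002456 × 1.07 = 0.00263 mmol/kg = 2.63 μmol/kg

[CO3²⁻] = 2.63 μmol/kg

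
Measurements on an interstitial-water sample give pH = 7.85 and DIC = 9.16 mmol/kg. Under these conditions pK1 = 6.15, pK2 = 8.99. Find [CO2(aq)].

[CO2*] = 0.167 mmol/kg

α₀ = 1 / (1 + K1/[H⁺] + K1K2/[H⁺]²) = 1 / (1 + 10^+1.70 + 10^+0.56)
   = 1 / (1 + 50.119 + 3.6308) = 1/54.750 = 0.01827
[CO2*] = α₀ × DIC = 0.01827 × 9.16 = 0.167 mmol/kg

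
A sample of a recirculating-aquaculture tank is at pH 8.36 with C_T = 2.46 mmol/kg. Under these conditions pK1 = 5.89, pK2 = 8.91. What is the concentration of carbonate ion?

[CO3²⁻] = 0.539 mmol/kg

α₂ = 1 / (1 + [H⁺]/K2 + [H⁺]²/(K1K2)) = 1 / (1 + 10^+0.55 + 10^-1.92)
   = 1 / (1 + 3.5481 + 0.012023) = 1/4.5602 = 0.2193
[CO3²⁻] = α₂ × DIC = 0.2193 × 2.46 = 0.539 mmol/kg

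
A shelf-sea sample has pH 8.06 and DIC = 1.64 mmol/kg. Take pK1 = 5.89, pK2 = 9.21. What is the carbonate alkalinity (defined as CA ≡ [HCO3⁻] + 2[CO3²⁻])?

CA = [HCO3⁻] + 2[CO3²⁻] = (α₁ + 2α₂)·DIC
At pH 8.06: [H⁺]/K1 = 10^-2.17 = 0.0067608, K2/[H⁺] = 10^-1.15 = 0.070795
α₁ = 1/(1 + 0.0067608 + 0.070795) = 1/1.0776 = 0.9280; α₂ = α₁·K2/[H⁺] = 0.06570
α₁ + 2α₂ = 1.0594
CA = 1.0594 × 1.64 = 1.74 mmol/kg

CA = 1.74 mmol/kg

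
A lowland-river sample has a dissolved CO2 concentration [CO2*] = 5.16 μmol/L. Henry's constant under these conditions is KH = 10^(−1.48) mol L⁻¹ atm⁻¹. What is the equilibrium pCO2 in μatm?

KH = 10^(−1.48) = 3.311×10^-2 mol L⁻¹ atm⁻¹
pCO2 = [CO2*]/KH = 5.16×10^-6 / 3.311×10^-2 = 1.56×10^-4 atm = 156 μatm

pCO2 = 156 μatm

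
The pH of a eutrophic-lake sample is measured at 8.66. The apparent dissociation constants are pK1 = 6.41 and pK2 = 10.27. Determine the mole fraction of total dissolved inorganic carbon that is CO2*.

α₀ = 0.00546

α₀ = 1 / (1 + K1/[H⁺] + K1K2/[H⁺]²) = 1 / (1 + 10^+2.25 + 10^+0.64)
   = 1 / (1 + 177.83 + 4.3652) = 1/183.19 = 0.005459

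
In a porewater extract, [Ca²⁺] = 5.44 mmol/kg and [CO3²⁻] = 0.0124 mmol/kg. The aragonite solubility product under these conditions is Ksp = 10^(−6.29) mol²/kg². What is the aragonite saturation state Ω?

Ω = 0.132

Ksp = 10^(−6.29) = 5.129×10^-7
Ω = [Ca²⁺][CO3²⁻]/Ksp = (5.44×10^-3)(0.0124×10^-3) / 5.129×10^-7 = 0.132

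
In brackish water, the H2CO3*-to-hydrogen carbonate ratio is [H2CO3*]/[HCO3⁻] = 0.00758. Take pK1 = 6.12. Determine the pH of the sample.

pH = 8.24

From K1 = [H⁺][HCO3⁻]/[H2CO3*]:  pH = pK1 − log₁₀([H2CO3*]/[HCO3⁻])
log₁₀(0.00758) = -2.120
pH = 6.12 − (-2.120) = 8.24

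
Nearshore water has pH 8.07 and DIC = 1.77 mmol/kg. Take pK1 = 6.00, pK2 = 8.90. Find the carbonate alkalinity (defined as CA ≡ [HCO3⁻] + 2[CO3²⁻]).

CA = [HCO3⁻] + 2[CO3²⁻] = (α₁ + 2α₂)·DIC
At pH 8.07: [H⁺]/K1 = 10^-2.07 = 0.0085114, K2/[H⁺] = 10^-0.83 = 0.14791
α₁ = 1/(1 + 0.0085114 + 0.14791) = 1/1.1564 = 0.8647; α₂ = α₁·K2/[H⁺] = 0.1279
α₁ + 2α₂ = 1.1205
CA = 1.1205 × 1.77 = 1.98 mmol/kg

CA = 1.98 mmol/kg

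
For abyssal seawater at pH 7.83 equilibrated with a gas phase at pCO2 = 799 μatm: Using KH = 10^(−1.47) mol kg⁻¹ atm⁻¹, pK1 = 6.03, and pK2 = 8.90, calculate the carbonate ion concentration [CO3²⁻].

[CO3²⁻] = 0.145 mmol/kg

[CO2*] = KH · pCO2 = 10^(−1.47) × 799×10^-6 = 2.707×10^-5 mol/kg
α₀ = 1/(1 + K1/[H⁺] + K1K2/[H⁺]²) = 1/(1 + 10^+1.80 + 10^+0.73) = 0.01440
DIC = [CO2*]/α₀ = 2.707×10^-5 / 0.01440 = 1.881 mmol/kg
[CO3²⁻] = α₂·DIC; α₂ = 0.07731, so [CO3²⁻] = 0.07731 × 1.881 = 0.145 mmol/kg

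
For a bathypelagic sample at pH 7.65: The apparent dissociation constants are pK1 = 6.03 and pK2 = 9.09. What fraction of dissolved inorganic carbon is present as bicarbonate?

α₁ = 0.943

α₁ = 1 / (1 + [H⁺]/K1 + K2/[H⁺]) = 1 / (1 + 10^-1.62 + 10^-1.44)
   = 1 / (1 + 0.023988 + 0.036308) = 1/1.0603 = 0.9431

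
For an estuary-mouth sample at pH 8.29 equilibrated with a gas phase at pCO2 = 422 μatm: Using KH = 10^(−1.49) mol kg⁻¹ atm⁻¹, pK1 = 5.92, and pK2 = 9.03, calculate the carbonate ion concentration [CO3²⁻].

[CO2*] = KH · pCO2 = 10^(−1.49) × 422×10^-6 = 1.366×10^-5 mol/kg
α₀ = 1/(1 + K1/[H⁺] + K1K2/[H⁺]²) = 1/(1 + 10^+2.37 + 10^+1.63) = 0.003596
DIC = [CO2*]/α₀ = 1.366×10^-5 / 0.003596 = 3.797 mmol/kg
[CO3²⁻] = α₂·DIC; α₂ = 0.1534, so [CO3²⁻] = 0.1534 × 3.797 = 0.583 mmol/kg

[CO3²⁻] = 0.583 mmol/kg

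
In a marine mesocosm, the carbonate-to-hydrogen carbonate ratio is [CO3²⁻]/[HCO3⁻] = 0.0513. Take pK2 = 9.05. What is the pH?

pH = 7.76

From K2 = [H⁺][CO3²⁻]/[HCO3⁻]:  pH = pK2 + log₁₀([CO3²⁻]/[HCO3⁻])
log₁₀(0.0513) = -1.290
pH = 9.05 + (-1.290) = 7.76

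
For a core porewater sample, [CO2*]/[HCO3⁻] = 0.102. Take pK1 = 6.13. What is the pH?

From K1 = [H⁺][HCO3⁻]/[CO2*]:  pH = pK1 − log₁₀([CO2*]/[HCO3⁻])
log₁₀(0.102) = -0.991
pH = 6.13 − (-0.991) = 7.12

pH = 7.12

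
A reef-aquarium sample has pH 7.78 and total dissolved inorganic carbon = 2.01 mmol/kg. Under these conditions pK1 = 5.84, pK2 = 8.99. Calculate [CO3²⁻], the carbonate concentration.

[CO3²⁻] = 0.115 mmol/kg

α₂ = 1 / (1 + [H⁺]/K2 + [H⁺]²/(K1K2)) = 1 / (1 + 10^+1.21 + 10^-0.73)
   = 1 / (1 + 16.218 + 0.18621) = 1/17.404 = 0.05746
[CO3²⁻] = α₂ × DIC = 0.05746 × 2.01 = 0.115 mmol/kg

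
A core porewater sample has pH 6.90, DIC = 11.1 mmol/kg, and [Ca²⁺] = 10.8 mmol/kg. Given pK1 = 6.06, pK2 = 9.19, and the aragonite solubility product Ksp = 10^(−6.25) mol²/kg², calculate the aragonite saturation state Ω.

Ω = 0.951

α₂ = 1 / (1 + [H⁺]/K2 + [H⁺]²/(K1K2)) = 1 / (1 + 10^+2.29 + 10^+1.45)
   = 1 / (1 + 194.98 + 28.184) = 1/224.17 = 0.004461
[CO3²⁻] = α₂ × DIC = 0.004461 × 11.1 = 0.04952 mmol/kg
Ksp = 10^(−6.25) = 5.623×10^-7
Ω = [Ca²⁺][CO3²⁻]/Ksp = (10.8×10^-3)(4.952×10^-5) / 5.623×10^-7 = 0.951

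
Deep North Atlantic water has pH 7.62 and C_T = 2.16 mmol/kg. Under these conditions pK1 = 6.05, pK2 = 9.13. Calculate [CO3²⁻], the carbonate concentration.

α₂ = 1 / (1 + [H⁺]/K2 + [H⁺]²/(K1K2)) = 1 / (1 + 10^+1.51 + 10^-0.06)
   = 1 / (1 + 32.359 + 0.87096) = 1/34.230 = 0.02921
[CO3²⁻] = α₂ × DIC = 0.02921 × 2.16 = 0.0631 mmol/kg

[CO3²⁻] = 0.0631 mmol/kg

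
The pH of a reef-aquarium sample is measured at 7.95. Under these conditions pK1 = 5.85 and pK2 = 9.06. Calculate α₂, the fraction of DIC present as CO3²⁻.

α₂ = 0.0715

α₂ = 1 / (1 + [H⁺]/K2 + [H⁺]²/(K1K2)) = 1 / (1 + 10^+1.11 + 10^-0.99)
   = 1 / (1 + 12.882 + 0.10233) = 1/13.985 = 0.07151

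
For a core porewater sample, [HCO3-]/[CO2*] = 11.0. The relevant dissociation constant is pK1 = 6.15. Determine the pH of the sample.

pH = 7.19

From K1 = [H⁺][HCO3-]/[CO2*]:  pH = pK1 + log₁₀([HCO3-]/[CO2*])
log₁₀(11.0) = +1.041
pH = 6.15 + (+1.041) = 7.19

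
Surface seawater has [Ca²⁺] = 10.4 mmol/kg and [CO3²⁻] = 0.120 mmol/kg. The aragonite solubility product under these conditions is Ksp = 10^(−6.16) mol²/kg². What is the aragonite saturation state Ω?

Ksp = 10^(−6.16) = 6.918×10^-7
Ω = [Ca²⁺][CO3²⁻]/Ksp = (10.4×10^-3)(0.120×10^-3) / 6.918×10^-7 = 1.80

Ω = 1.80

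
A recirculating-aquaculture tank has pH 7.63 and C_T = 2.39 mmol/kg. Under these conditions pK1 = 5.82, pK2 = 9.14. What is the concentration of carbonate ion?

α₂ = 1 / (1 + [H⁺]/K2 + [H⁺]²/(K1K2)) = 1 / (1 + 10^+1.51 + 10^-0.30)
   = 1 / (1 + 32.359 + 0.50119) = 1/33.861 = 0.02953
[CO3²⁻] = α₂ × DIC = 0.02953 × 2.39 = 0.0706 mmol/kg

[CO3²⁻] = 0.0706 mmol/kg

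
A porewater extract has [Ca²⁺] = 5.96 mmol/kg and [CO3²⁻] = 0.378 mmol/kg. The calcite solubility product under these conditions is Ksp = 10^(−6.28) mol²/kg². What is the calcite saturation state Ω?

Ω = 4.29

Ksp = 10^(−6.28) = 5.248×10^-7
Ω = [Ca²⁺][CO3²⁻]/Ksp = (5.96×10^-3)(0.378×10^-3) / 5.248×10^-7 = 4.29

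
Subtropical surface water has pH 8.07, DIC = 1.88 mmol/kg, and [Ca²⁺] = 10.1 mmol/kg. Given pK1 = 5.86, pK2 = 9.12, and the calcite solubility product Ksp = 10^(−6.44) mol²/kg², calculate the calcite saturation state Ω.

Ω = 4.26

α₂ = 1 / (1 + [H⁺]/K2 + [H⁺]²/(K1K2)) = 1 / (1 + 10^+1.05 + 10^-1.16)
   = 1 / (1 + 11.220 + 0.069183) = 1/12.289 = 0.08137
[CO3²⁻] = α₂ × DIC = 0.08137 × 1.88 = 0.1530 mmol/kg
Ksp = 10^(−6.44) = 3.631×10^-7
Ω = [Ca²⁺][CO3²⁻]/Ksp = (10.1×10^-3)(1.530×10^-4) / 3.631×10^-7 = 4.26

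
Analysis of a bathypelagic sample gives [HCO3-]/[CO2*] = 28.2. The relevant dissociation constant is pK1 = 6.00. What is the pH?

From K1 = [H⁺][HCO3-]/[CO2*]:  pH = pK1 + log₁₀([HCO3-]/[CO2*])
log₁₀(28.2) = +1.450
pH = 6.00 + (+1.450) = 7.45

pH = 7.45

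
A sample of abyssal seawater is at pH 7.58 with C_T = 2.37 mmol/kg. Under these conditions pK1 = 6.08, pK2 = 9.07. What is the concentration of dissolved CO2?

[CO2*] = 0.0704 mmol/kg

α₀ = 1 / (1 + K1/[H⁺] + K1K2/[H⁺]²) = 1 / (1 + 10^+1.50 + 10^+0.01)
   = 1 / (1 + 31.623 + 1.0233) = 1/33.646 = 0.02972
[CO2*] = α₀ × DIC = 0.02972 × 2.37 = 0.0704 mmol/kg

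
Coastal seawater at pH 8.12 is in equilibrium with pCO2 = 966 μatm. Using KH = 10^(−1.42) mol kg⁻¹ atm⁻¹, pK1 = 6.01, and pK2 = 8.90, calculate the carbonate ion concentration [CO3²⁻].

[CO3²⁻] = 0.785 mmol/kg

[CO2*] = KH · pCO2 = 10^(−1.42) × 966×10^-6 = 3.673×10^-5 mol/kg
α₀ = 1/(1 + K1/[H⁺] + K1K2/[H⁺]²) = 1/(1 + 10^+2.11 + 10^+1.33) = 0.006614
DIC = [CO2*]/α₀ = 3.673×10^-5 / 0.006614 = 5.553 mmol/kg
[CO3²⁻] = α₂·DIC; α₂ = 0.1414, so [CO3²⁻] = 0.1414 × 5.553 = 0.785 mmol/kg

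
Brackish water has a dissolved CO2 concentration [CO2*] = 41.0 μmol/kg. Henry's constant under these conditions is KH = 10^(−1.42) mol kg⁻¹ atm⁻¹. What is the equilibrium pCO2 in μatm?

KH = 10^(−1.42) = 3.802×10^-2 mol kg⁻¹ atm⁻¹
pCO2 = [CO2*]/KH = 41.0×10^-6 / 3.802×10^-2 = 1.08×10^-3 atm = 1080 μatm

pCO2 = 1080 μatm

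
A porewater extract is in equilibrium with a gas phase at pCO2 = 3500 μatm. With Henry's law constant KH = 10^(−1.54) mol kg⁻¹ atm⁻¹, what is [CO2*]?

[CO2*] = 101 μmol/kg

KH = 10^(−1.54) = 2.884×10^-2 mol kg⁻¹ atm⁻¹
[CO2*] = KH · pCO2 = 2.884×10^-2 × 3500×10^-6 atm = 1.01×10^-4 mol/kg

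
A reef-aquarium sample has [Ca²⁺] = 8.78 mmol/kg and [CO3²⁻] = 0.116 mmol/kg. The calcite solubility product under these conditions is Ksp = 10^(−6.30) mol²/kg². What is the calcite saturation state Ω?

Ksp = 10^(−6.30) = 5.012×10^-7
Ω = [Ca²⁺][CO3²⁻]/Ksp = (8.78×10^-3)(0.116×10^-3) / 5.012×10^-7 = 2.03

Ω = 2.03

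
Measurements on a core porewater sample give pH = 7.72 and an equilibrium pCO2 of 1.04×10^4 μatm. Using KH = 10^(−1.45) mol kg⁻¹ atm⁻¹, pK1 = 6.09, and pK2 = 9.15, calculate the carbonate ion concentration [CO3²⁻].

[CO3²⁻] = 0.585 mmol/kg

[CO2*] = KH · pCO2 = 10^(−1.45) × 1.04×10^4×10^-6 = 3.690×10^-4 mol/kg
α₀ = 1/(1 + K1/[H⁺] + K1K2/[H⁺]²) = 1/(1 + 10^+1.63 + 10^+0.20) = 0.02210
DIC = [CO2*]/α₀ = 3.690×10^-4 / 0.02210 = 16.69 mmol/kg
[CO3²⁻] = α₂·DIC; α₂ = 0.03503, so [CO3²⁻] = 0.03503 × 16.69 = 0.585 mmol/kg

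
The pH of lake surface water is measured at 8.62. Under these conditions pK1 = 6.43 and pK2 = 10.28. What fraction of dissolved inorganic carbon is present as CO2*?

α₀ = 0.00628

α₀ = 1 / (1 + K1/[H⁺] + K1K2/[H⁺]²) = 1 / (1 + 10^+2.19 + 10^+0.53)
   = 1 / (1 + 154.88 + 3.3884) = 1/159.27 = 0.006279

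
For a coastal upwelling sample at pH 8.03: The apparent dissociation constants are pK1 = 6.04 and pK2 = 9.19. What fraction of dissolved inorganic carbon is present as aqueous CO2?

α₀ = 0.00948

α₀ = 1 / (1 + K1/[H⁺] + K1K2/[H⁺]²) = 1 / (1 + 10^+1.99 + 10^+0.83)
   = 1 / (1 + 97.724 + 6.7608) = 1/105.48 = 0.009480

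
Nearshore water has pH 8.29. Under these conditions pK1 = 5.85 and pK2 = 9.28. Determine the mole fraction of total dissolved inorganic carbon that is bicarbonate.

α₁ = 1 / (1 + [H⁺]/K1 + K2/[H⁺]) = 1 / (1 + 10^-2.44 + 10^-0.99)
   = 1 / (1 + 0.0036308 + 0.10233) = 1/1.1060 = 0.9042

α₁ = 0.904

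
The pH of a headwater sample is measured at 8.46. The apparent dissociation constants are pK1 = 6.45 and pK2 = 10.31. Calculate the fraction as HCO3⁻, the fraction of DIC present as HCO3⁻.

α₁ = 1 / (1 + [H⁺]/K1 + K2/[H⁺]) = 1 / (1 + 10^-2.01 + 10^-1.85)
   = 1 / (1 + 0.0097724 + 0.014125) = 1/1.0239 = 0.9767

α₁ = 0.977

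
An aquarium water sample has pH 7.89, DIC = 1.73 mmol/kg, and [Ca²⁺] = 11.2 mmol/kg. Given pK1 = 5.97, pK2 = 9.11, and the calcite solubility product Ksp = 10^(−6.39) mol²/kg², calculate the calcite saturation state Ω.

Ω = 2.67

α₂ = 1 / (1 + [H⁺]/K2 + [H⁺]²/(K1K2)) = 1 / (1 + 10^+1.22 + 10^-0.70)
   = 1 / (1 + 16.596 + 0.19953) = 1/17.795 = 0.05619
[CO3²⁻] = α₂ × DIC = 0.05619 × 1.73 = 0.09722 mmol/kg
Ksp = 10^(−6.39) = 4.074×10^-7
Ω = [Ca²⁺][CO3²⁻]/Ksp = (11.2×10^-3)(9.722×10^-5) / 4.074×10^-7 = 2.67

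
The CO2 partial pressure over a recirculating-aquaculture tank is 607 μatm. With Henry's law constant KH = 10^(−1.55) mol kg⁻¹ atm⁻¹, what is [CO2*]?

[CO2*] = 17.1 μmol/kg

KH = 10^(−1.55) = 2.818×10^-2 mol kg⁻¹ atm⁻¹
[CO2*] = KH · pCO2 = 2.818×10^-2 × 607×10^-6 atm = 1.71×10^-5 mol/kg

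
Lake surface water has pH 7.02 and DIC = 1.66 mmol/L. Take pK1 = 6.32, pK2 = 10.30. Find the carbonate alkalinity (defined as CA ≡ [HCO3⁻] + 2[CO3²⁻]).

CA = 1.38 mmol/L

CA = [HCO3⁻] + 2[CO3²⁻] = (α₁ + 2α₂)·DIC
At pH 7.02: [H⁺]/K1 = 10^-0.70 = 0.19953, K2/[H⁺] = 10^-3.28 = 0.00052481
α₁ = 1/(1 + 0.19953 + 0.00052481) = 1/1.2001 = 0.8333; α₂ = α₁·K2/[H⁺] = 0.0004373
α₁ + 2α₂ = 0.8342
CA = 0.8342 × 1.66 = 1.38 mmol/L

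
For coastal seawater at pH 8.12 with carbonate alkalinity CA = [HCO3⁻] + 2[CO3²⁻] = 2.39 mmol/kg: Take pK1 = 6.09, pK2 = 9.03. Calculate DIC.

CA = [HCO3⁻] + 2[CO3²⁻] = (α₁ + 2α₂)·DIC
At pH 8.12: [H⁺]/K1 = 10^-2.03 = 0.0093325, K2/[H⁺] = 10^-0.91 = 0.12303
α₁ = 1/(1 + 0.0093325 + 0.12303) = 1/1.1324 = 0.8831; α₂ = α₁·K2/[H⁺] = 0.1086
α₁ + 2α₂ = 1.1004
DIC = CA / (α₁ + 2α₂) = 2.39 / 1.1004 = 2.17 mmol/kg

DIC = 2.17 mmol/kg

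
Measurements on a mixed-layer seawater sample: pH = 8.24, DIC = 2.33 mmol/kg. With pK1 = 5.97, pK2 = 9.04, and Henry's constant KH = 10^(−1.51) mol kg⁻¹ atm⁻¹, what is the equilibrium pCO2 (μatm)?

pCO2 = 348 μatm

α₀ = 1 / (1 + K1/[H⁺] + K1K2/[H⁺]²) = 1 / (1 + 10^+2.27 + 10^+1.47)
   = 1 / (1 + 186.21 + 29.512) = 1/216.72 = 0.004614
[CO2*] = α₀ × DIC = 0.004614 × 2.33 = 0.01075 mmol/kg = 10.75 μmol/kg
pCO2 = [CO2*]/KH = 1.075×10^-5 / 3.090×10^-2 = 348 μatm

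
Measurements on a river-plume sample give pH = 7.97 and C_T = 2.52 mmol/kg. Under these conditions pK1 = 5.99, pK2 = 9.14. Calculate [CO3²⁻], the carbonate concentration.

α₂ = 1 / (1 + [H⁺]/K2 + [H⁺]²/(K1K2)) = 1 / (1 + 10^+1.17 + 10^-0.81)
   = 1 / (1 + 14.791 + 0.15488) = 1/15.946 = 0.06271
[CO3²⁻] = α₂ × DIC = 0.06271 × 2.52 = 0.158 mmol/kg

[CO3²⁻] = 0.158 mmol/kg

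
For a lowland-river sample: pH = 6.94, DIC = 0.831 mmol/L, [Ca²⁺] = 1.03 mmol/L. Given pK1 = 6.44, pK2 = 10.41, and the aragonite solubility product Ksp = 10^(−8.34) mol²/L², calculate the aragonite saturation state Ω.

α₂ = 1 / (1 + [H⁺]/K2 + [H⁺]²/(K1K2)) = 1 / (1 + 10^+3.47 + 10^+2.97)
   = 1 / (1 + 2951.2 + 933.25) = 1/3885.5 = 0.0002574
[CO3²⁻] = α₂ × DIC = 0.0002574 × 0.831 = 0.0002139 mmol/L = 0.2139 μmol/L
Ksp = 10^(−8.34) = 4.571×10^-9
Ω = [Ca²⁺][CO3²⁻]/Ksp = (1.03×10^-3)(2.139×10^-7) / 4.571×10^-9 = 0.0482

Ω = 0.0482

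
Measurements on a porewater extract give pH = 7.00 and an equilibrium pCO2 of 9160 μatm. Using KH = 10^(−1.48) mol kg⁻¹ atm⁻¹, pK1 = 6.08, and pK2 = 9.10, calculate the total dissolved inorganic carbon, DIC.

DIC = 2.85 mmol/kg

[CO2*] = KH · pCO2 = 10^(−1.48) × 9160×10^-6 = 3.033×10^-4 mol/kg
α₀ = 1/(1 + K1/[H⁺] + K1K2/[H⁺]²) = 1/(1 + 10^+0.92 + 10^-1.18) = 0.1066
DIC = [CO2*]/α₀ = 3.033×10^-4 / 0.1066 = 2.85 mmol/kg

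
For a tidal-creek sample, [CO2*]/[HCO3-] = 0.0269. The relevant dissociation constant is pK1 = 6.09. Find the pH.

From K1 = [H⁺][HCO3-]/[CO2*]:  pH = pK1 − log₁₀([CO2*]/[HCO3-])
log₁₀(0.0269) = -1.570
pH = 6.09 − (-1.570) = 7.66

pH = 7.66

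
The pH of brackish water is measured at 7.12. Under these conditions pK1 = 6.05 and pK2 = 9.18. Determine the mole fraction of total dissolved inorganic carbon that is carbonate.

α₂ = 0.00796

α₂ = 1 / (1 + [H⁺]/K2 + [H⁺]²/(K1K2)) = 1 / (1 + 10^+2.06 + 10^+0.99)
   = 1 / (1 + 114.82 + 9.7724) = 1/125.59 = 0.007963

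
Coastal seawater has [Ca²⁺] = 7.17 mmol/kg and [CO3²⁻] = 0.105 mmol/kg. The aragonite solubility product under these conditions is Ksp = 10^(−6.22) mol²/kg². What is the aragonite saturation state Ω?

Ω = 1.25

Ksp = 10^(−6.22) = 6.026×10^-7
Ω = [Ca²⁺][CO3²⁻]/Ksp = (7.17×10^-3)(0.105×10^-3) / 6.026×10^-7 = 1.25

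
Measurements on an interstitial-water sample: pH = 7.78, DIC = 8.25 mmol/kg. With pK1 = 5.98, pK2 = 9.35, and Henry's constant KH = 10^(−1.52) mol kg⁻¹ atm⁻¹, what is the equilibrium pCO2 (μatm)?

α₀ = 1 / (1 + K1/[H⁺] + K1K2/[H⁺]²) = 1 / (1 + 10^+1.80 + 10^+0.23)
   = 1 / (1 + 63.096 + 1.6982) = 1/65.794 = 0.01520
[CO2*] = α₀ × DIC = 0.01520 × 8.25 = 0.1254 mmol/kg
pCO2 = [CO2*]/KH = 1.254×10^-4 / 3.020×10^-2 = 4150 μatm

pCO2 = 4150 μatm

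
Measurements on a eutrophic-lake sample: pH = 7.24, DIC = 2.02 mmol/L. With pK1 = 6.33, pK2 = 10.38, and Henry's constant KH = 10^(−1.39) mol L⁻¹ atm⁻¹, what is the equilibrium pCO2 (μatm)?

α₀ = 1 / (1 + K1/[H⁺] + K1K2/[H⁺]²) = 1 / (1 + 10^+0.91 + 10^-2.23)
   = 1 / (1 + 8.1283 + 0.0058884) = 1/9.1342 = 0.1095
[CO2*] = α₀ × DIC = 0.1095 × 2.02 = 0.2211 mmol/L
pCO2 = [CO2*]/KH = 2.211×10^-4 / 4.074×10^-2 = 5430 μatm

pCO2 = 5430 μatm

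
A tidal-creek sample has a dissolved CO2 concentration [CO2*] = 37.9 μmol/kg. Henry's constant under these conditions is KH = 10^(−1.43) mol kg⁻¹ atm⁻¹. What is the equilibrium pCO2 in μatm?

pCO2 = 1020 μatm

KH = 10^(−1.43) = 3.715×10^-2 mol kg⁻¹ atm⁻¹
pCO2 = [CO2*]/KH = 37.9×10^-6 / 3.715×10^-2 = 1.02×10^-3 atm = 1020 μatm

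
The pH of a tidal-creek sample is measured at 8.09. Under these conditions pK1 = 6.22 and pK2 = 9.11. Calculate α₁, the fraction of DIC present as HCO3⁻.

α₁ = 1 / (1 + [H⁺]/K1 + K2/[H⁺]) = 1 / (1 + 10^-1.87 + 10^-1.02)
   = 1 / (1 + 0.013490 + 0.095499) = 1/1.1090 = 0.9017

α₁ = 0.902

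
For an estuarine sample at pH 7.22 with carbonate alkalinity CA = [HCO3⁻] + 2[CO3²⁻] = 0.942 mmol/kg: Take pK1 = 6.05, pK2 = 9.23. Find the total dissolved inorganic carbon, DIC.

DIC = 0.995 mmol/kg

CA = [HCO3⁻] + 2[CO3²⁻] = (α₁ + 2α₂)·DIC
At pH 7.22: [H⁺]/K1 = 10^-1.17 = 0.067608, K2/[H⁺] = 10^-2.01 = 0.0097724
α₁ = 1/(1 + 0.067608 + 0.0097724) = 1/1.0774 = 0.9282; α₂ = α₁·K2/[H⁺] = 0.009070
α₁ + 2α₂ = 0.9463
DIC = CA / (α₁ + 2α₂) = 0.942 / 0.9463 = 0.995 mmol/kg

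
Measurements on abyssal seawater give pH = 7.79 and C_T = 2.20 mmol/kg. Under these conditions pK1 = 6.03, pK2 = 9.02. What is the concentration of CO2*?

α₀ = 1 / (1 + K1/[H⁺] + K1K2/[H⁺]²) = 1 / (1 + 10^+1.76 + 10^+0.53)
   = 1 / (1 + 57.544 + 3.3884) = 1/61.932 = 0.01615
[CO2*] = α₀ × DIC = 0.01615 × 2.20 = 0.0355 mmol/kg

[CO2*] = 0.0355 mmol/kg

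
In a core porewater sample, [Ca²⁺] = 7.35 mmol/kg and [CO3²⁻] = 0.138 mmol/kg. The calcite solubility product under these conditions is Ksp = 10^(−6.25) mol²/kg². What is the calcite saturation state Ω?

Ω = 1.80

Ksp = 10^(−6.25) = 5.623×10^-7
Ω = [Ca²⁺][CO3²⁻]/Ksp = (7.35×10^-3)(0.138×10^-3) / 5.623×10^-7 = 1.80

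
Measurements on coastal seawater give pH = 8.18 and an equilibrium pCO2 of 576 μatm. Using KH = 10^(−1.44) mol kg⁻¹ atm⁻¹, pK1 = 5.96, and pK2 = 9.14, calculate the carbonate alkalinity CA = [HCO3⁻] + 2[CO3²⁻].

CA = 4.23 mmol/kg

[CO2*] = KH · pCO2 = 10^(−1.44) × 576×10^-6 = 2.091×10^-5 mol/kg
α₀ = 1/(1 + K1/[H⁺] + K1K2/[H⁺]²) = 1/(1 + 10^+2.22 + 10^+1.26) = 0.005401
DIC = [CO2*]/α₀ = 2.091×10^-5 / 0.005401 = 3.872 mmol/kg
CA = (α₁ + 2α₂)·DIC = (0.8963 + 2×0.09828) × 3.872 = 4.23 mmol/kg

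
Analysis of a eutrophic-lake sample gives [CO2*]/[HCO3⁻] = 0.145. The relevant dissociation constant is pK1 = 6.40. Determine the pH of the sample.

pH = 7.24

From K1 = [H⁺][HCO3⁻]/[CO2*]:  pH = pK1 − log₁₀([CO2*]/[HCO3⁻])
log₁₀(0.145) = -0.839
pH = 6.40 − (-0.839) = 7.24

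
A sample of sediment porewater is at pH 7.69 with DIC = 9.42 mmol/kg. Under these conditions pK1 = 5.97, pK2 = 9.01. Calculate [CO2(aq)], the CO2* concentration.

α₀ = 1 / (1 + K1/[H⁺] + K1K2/[H⁺]²) = 1 / (1 + 10^+1.72 + 10^+0.40)
   = 1 / (1 + 52.481 + 2.5119) = 1/55.993 = 0.01786
[CO2*] = α₀ × DIC = 0.01786 × 9.42 = 0.168 mmol/kg

[CO2*] = 0.168 mmol/kg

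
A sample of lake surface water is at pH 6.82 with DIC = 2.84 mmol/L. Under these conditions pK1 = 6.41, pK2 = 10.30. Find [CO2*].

[CO2*] = 0.795 mmol/L

α₀ = 1 / (1 + K1/[H⁺] + K1K2/[H⁺]²) = 1 / (1 + 10^+0.41 + 10^-3.07)
   = 1 / (1 + 2.5704 + 0.00085114) = 1/3.5712 = 0.2800
[CO2*] = α₀ × DIC = 0.2800 × 2.84 = 0.795 mmol/L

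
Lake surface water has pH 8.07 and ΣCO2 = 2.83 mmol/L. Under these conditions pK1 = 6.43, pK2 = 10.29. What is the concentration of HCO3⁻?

[HCO3⁻] = 2.75 mmol/L

α₁ = 1 / (1 + [H⁺]/K1 + K2/[H⁺]) = 1 / (1 + 10^-1.64 + 10^-2.22)
   = 1 / (1 + 0.022909 + 0.0060256) = 1/1.0289 = 0.9719
[HCO3⁻] = α₁ × DIC = 0.9719 × 2.83 = 2.75 mmol/L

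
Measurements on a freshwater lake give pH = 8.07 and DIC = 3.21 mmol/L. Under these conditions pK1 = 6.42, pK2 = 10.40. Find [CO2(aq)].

[CO2*] = 0.0700 mmol/L

α₀ = 1 / (1 + K1/[H⁺] + K1K2/[H⁺]²) = 1 / (1 + 10^+1.65 + 10^-0.68)
   = 1 / (1 + 44.668 + 0.20893) = 1/45.877 = 0.02180
[CO2*] = α₀ × DIC = 0.02180 × 3.21 = 0.0700 mmol/L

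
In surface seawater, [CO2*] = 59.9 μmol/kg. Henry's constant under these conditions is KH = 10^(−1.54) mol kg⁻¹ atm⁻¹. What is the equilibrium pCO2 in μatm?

pCO2 = 2080 μatm

KH = 10^(−1.54) = 2.884×10^-2 mol kg⁻¹ atm⁻¹
pCO2 = [CO2*]/KH = 59.9×10^-6 / 2.884×10^-2 = 2.08×10^-3 atm = 2080 μatm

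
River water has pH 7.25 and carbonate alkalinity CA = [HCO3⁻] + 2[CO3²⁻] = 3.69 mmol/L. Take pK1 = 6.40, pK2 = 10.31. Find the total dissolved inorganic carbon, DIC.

DIC = 4.21 mmol/L

CA = [HCO3⁻] + 2[CO3²⁻] = (α₁ + 2α₂)·DIC
At pH 7.25: [H⁺]/K1 = 10^-0.85 = 0.14125, K2/[H⁺] = 10^-3.06 = 0.00087096
α₁ = 1/(1 + 0.14125 + 0.00087096) = 1/1.1421 = 0.8756; α₂ = α₁·K2/[H⁺] = 0.0007626
α₁ + 2α₂ = 0.8771
DIC = CA / (α₁ + 2α₂) = 3.69 / 0.8771 = 4.21 mmol/L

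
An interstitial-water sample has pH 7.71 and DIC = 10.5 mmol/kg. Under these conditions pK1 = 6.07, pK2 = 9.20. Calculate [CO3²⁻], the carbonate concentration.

[CO3²⁻] = 0.322 mmol/kg

α₂ = 1 / (1 + [H⁺]/K2 + [H⁺]²/(K1K2)) = 1 / (1 + 10^+1.49 + 10^-0.15)
   = 1 / (1 + 30.903 + 0.70795) = 1/32.611 = 0.03066
[CO3²⁻] = α₂ × DIC = 0.03066 × 10.5 = 0.322 mmol/kg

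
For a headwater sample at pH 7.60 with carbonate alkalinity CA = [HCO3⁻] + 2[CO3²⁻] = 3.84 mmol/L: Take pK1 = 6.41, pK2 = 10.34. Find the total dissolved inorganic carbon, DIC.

CA = [HCO3⁻] + 2[CO3²⁻] = (α₁ + 2α₂)·DIC
At pH 7.60: [H⁺]/K1 = 10^-1.19 = 0.064565, K2/[H⁺] = 10^-2.74 = 0.0018197
α₁ = 1/(1 + 0.064565 + 0.0018197) = 1/1.0664 = 0.9377; α₂ = α₁·K2/[H⁺] = 0.001706
α₁ + 2α₂ = 0.9412
DIC = CA / (α₁ + 2α₂) = 3.84 / 0.9412 = 4.08 mmol/L

DIC = 4.08 mmol/L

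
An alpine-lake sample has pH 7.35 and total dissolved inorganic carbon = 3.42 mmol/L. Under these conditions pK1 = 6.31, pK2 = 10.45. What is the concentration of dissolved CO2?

[CO2*] = 0.286 mmol/L

α₀ = 1 / (1 + K1/[H⁺] + K1K2/[H⁺]²) = 1 / (1 + 10^+1.04 + 10^-2.06)
   = 1 / (1 + 10.965 + 0.0087096) = 1/11.973 = 0.08352
[CO2*] = α₀ × DIC = 0.08352 × 3.42 = 0.286 mmol/L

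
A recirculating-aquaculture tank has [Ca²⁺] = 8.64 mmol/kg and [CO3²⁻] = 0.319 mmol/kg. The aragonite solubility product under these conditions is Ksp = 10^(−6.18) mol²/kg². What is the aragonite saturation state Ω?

Ω = 4.17

Ksp = 10^(−6.18) = 6.607×10^-7
Ω = [Ca²⁺][CO3²⁻]/Ksp = (8.64×10^-3)(0.319×10^-3) / 6.607×10^-7 = 4.17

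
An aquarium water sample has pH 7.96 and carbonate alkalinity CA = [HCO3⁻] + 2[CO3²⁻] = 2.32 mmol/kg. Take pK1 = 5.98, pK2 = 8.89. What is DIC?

CA = [HCO3⁻] + 2[CO3²⁻] = (α₁ + 2α₂)·DIC
At pH 7.96: [H⁺]/K1 = 10^-1.98 = 0.010471, K2/[H⁺] = 10^-0.93 = 0.11749
α₁ = 1/(1 + 0.010471 + 0.11749) = 1/1.1280 = 0.8866; α₂ = α₁·K2/[H⁺] = 0.1042
α₁ + 2α₂ = 1.0949
DIC = CA / (α₁ + 2α₂) = 2.32 / 1.0949 = 2.12 mmol/kg

DIC = 2.12 mmol/kg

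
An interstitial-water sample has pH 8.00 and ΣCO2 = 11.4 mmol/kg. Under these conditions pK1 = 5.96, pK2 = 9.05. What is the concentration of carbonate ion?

α₂ = 1 / (1 + [H⁺]/K2 + [H⁺]²/(K1K2)) = 1 / (1 + 10^+1.05 + 10^-0.99)
   = 1 / (1 + 11.220 + 0.10233) = 1/12.323 = 0.08115
[CO3²⁻] = α₂ × DIC = 0.08115 × 11.4 = 0.925 mmol/kg

[CO3²⁻] = 0.925 mmol/kg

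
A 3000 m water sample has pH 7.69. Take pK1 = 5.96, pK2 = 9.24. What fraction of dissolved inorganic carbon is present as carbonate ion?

α₂ = 0.0269

α₂ = 1 / (1 + [H⁺]/K2 + [H⁺]²/(K1K2)) = 1 / (1 + 10^+1.55 + 10^-0.18)
   = 1 / (1 + 35.481 + 0.66069) = 1/37.142 = 0.02692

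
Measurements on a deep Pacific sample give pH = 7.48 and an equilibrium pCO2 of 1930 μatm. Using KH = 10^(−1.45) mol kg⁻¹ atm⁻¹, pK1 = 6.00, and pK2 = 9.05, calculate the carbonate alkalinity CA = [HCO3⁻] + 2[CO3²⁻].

[CO2*] = KH · pCO2 = 10^(−1.45) × 1930×10^-6 = 6.848×10^-5 mol/kg
α₀ = 1/(1 + K1/[H⁺] + K1K2/[H⁺]²) = 1/(1 + 10^+1.48 + 10^-0.09) = 0.03124
DIC = [CO2*]/α₀ = 6.848×10^-5 / 0.03124 = 2.192 mmol/kg
CA = (α₁ + 2α₂)·DIC = (0.9434 + 2×0.02539) × 2.192 = 2.18 mmol/kg

CA = 2.18 mmol/kg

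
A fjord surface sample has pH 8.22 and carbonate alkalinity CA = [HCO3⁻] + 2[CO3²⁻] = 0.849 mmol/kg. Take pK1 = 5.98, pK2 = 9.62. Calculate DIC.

DIC = 0.822 mmol/kg

CA = [HCO3⁻] + 2[CO3²⁻] = (α₁ + 2α₂)·DIC
At pH 8.22: [H⁺]/K1 = 10^-2.24 = 0.0057544, K2/[H⁺] = 10^-1.40 = 0.039811
α₁ = 1/(1 + 0.0057544 + 0.039811) = 1/1.0456 = 0.9564; α₂ = α₁·K2/[H⁺] = 0.03808
α₁ + 2α₂ = 1.0326
DIC = CA / (α₁ + 2α₂) = 0.849 / 1.0326 = 0.822 mmol/kg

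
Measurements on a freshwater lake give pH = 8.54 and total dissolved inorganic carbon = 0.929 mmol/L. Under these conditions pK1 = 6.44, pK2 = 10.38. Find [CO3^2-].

[CO3²⁻] = 13.1 μmol/L

α₂ = 1 / (1 + [H⁺]/K2 + [H⁺]²/(K1K2)) = 1 / (1 + 10^+1.84 + 10^-0.26)
   = 1 / (1 + 69.183 + 0.54954) = 1/70.733 = 0.01414
[CO3²⁻] = α₂ × DIC = 0.01414 × 0.929 = 0.0131 mmol/L = 13.1 μmol/L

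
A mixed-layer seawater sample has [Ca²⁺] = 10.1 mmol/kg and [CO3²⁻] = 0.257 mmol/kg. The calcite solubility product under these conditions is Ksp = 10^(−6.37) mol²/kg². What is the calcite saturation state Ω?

Ω = 6.08

Ksp = 10^(−6.37) = 4.266×10^-7
Ω = [Ca²⁺][CO3²⁻]/Ksp = (10.1×10^-3)(0.257×10^-3) / 4.266×10^-7 = 6.08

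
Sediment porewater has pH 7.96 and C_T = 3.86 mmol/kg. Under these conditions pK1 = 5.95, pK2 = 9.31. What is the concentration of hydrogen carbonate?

[HCO3⁻] = 3.66 mmol/kg

α₁ = 1 / (1 + [H⁺]/K1 + K2/[H⁺]) = 1 / (1 + 10^-2.01 + 10^-1.35)
   = 1 / (1 + 0.0097724 + 0.044668) = 1/1.0544 = 0.9484
[HCO3⁻] = α₁ × DIC = 0.9484 × 3.86 = 3.66 mmol/kg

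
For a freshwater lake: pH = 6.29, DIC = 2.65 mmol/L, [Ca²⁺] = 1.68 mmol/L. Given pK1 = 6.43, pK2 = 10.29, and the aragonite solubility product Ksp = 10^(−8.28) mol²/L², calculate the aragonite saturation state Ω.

α₂ = 1 / (1 + [H⁺]/K2 + [H⁺]²/(K1K2)) = 1 / (1 + 10^+4.00 + 10^+4.14)
   = 1 / (1 + 1.0000×10^4 + 1.3804×10^4) = 1/2.3805×10^4 = 4.201×10^-5
[CO3²⁻] = α₂ × DIC = 4.201×10^-5 × 2.65 = 0.0001113 mmol/L = 0.1113 μmol/L
Ksp = 10^(−8.28) = 5.248×10^-9
Ω = [Ca²⁺][CO3²⁻]/Ksp = (1.68×10^-3)(1.113×10^-7) / 5.248×10^-9 = 0.0356

Ω = 0.0356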